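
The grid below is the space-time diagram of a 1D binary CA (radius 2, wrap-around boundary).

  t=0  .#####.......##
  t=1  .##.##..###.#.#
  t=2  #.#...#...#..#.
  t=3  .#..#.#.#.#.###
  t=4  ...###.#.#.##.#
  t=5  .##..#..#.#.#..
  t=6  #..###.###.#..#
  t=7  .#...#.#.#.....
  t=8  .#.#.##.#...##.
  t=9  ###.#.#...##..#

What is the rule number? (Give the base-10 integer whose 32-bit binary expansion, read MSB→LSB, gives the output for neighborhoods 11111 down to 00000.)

1921428537

  [31] ##### => .  t=0,i=3
  [30] ####. => #  t=0,i=4
  [29] ###.# => #  t=1,i=10
  [28] ###.. => #  t=0,i=5
  [27] ##.## => .  t=0,i=0
  [26] ##.#. => .  t=1,i=11
  [25] ##..# => #  t=1,i=6
  [24] ##... => .  t=0,i=6
  [23] #.### => #  t=0,i=1
  [22] #.##. => .  t=1,i=1
  [21] #.#.# => .  t=1,i=12
  [20] #.#.. => .  t=2,i=2
  [19] #..## => .  t=1,i=7
  [18] #..#. => #  t=2,i=12
  [17] #...# => #  t=2,i=4
  [16] #.... => .  t=0,i=7
  [15] .#### => #  t=0,i=2
  [14] .###. => .  t=1,i=9
  [13] .##.# => #  t=0,i=14
  [12] .##.. => .  t=1,i=5
  [11] .#.## => #  t=1,i=0
  [10] .#.#. => #  t=1,i=13
  [9] .#..# => .  t=2,i=11
  [8] .#... => .  t=2,i=3
  [7] ..### => .  t=1,i=8
  [6] ..##. => .  t=0,i=13
  [5] ..#.# => #  t=2,i=13
  [4] ..#.. => #  t=2,i=6
  [3] ...## => #  t=0,i=12
  [2] ...#. => .  t=2,i=5
  [1] ....# => .  t=0,i=11
  [0] ..... => #  t=0,i=8
  bits 01110010100001101010110000111001 = 1921428537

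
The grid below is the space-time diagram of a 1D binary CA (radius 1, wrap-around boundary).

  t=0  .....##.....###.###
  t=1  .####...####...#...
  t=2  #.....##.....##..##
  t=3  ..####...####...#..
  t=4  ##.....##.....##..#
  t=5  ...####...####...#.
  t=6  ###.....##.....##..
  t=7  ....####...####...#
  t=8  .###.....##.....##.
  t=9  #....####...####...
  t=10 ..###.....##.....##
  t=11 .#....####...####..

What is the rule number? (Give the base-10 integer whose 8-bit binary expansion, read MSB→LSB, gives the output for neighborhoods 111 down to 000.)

35

  ###|.  b7=0 t=0,i=13
  ##.|.  b6=0 t=0,i=6
  #.#|#  b5=1 t=0,i=15
  #..|.  b4=0 t=0,i=0
  .##|.  b3=0 t=0,i=5
  .#.|.  b2=0 t=1,i=15
  ..#|#  b1=1 t=0,i=4
  ...|#  b0=1 t=0,i=1
  bits 00100011 = 35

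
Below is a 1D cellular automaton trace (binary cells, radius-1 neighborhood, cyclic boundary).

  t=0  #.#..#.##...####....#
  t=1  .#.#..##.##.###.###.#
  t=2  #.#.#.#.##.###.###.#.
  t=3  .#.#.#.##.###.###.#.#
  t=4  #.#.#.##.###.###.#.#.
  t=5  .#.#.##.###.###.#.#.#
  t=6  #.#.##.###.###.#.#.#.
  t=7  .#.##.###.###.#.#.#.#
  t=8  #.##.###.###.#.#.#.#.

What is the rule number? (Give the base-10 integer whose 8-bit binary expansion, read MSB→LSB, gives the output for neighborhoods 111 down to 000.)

185

  ### -> #   bit 7 = 1  t=0,i=13
  ##. -> .   bit 6 = 0  t=0,i=0
  #.# -> #   bit 5 = 1  t=0,i=1
  #.. -> #   bit 4 = 1  t=0,i=3
  .## -> #   bit 3 = 1  t=0,i=7
  .#. -> .   bit 2 = 0  t=0,i=2
  ..# -> .   bit 1 = 0  t=0,i=4
  ... -> #   bit 0 = 1  t=0,i=10
  bits 10111001 = 185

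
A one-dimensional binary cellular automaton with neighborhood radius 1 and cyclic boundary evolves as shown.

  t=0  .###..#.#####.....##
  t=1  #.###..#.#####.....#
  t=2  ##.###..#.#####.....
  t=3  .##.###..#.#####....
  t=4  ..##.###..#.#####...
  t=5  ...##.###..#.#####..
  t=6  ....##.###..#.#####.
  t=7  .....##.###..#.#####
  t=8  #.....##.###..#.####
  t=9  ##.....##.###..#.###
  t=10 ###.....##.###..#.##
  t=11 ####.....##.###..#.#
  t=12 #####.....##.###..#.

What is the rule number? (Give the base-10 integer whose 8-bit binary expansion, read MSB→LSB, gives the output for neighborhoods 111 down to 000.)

240

  [7] ### => #  t=0,i=2
  [6] ##. => #  t=0,i=3
  [5] #.# => #  t=0,i=0
  [4] #.. => #  t=0,i=4
  [3] .## => .  t=0,i=1
  [2] .#. => .  t=0,i=6
  [1] ..# => .  t=0,i=5
  [0] ... => .  t=0,i=14
  bits 11110000 = 240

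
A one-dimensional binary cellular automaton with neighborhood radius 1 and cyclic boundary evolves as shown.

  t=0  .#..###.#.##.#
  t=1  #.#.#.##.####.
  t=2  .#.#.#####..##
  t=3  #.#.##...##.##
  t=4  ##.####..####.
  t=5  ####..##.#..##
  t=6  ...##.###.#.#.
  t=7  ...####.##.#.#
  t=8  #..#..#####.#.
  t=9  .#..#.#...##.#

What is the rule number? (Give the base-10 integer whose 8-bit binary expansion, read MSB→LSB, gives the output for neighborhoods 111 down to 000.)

  nb ###: next=.  (t=0,i=5, bit7=0)
  nb ##.: next=#  (t=0,i=6, bit6=1)
  nb #.#: next=#  (t=0,i=0, bit5=1)
  nb #..: next=#  (t=0,i=2, bit4=1)
  nb .##: next=#  (t=0,i=4, bit3=1)
  nb .#.: next=.  (t=0,i=1, bit2=0)
  nb ..#: next=.  (t=0,i=3, bit1=0)
  nb ...: next=.  (t=3,i=7, bit0=0)
  bits 01111000 = 120

120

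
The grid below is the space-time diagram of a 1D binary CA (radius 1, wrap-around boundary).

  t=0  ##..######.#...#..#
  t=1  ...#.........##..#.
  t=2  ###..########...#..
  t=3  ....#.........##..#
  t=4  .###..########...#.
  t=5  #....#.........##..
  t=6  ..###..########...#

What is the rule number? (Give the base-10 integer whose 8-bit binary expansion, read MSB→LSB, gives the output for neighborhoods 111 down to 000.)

  ###|.  b7=0 t=0,i=0
  ##.|.  b6=0 t=0,i=1
  #.#|.  b5=0 t=0,i=10
  #..|.  b4=0 t=0,i=2
  .##|.  b3=0 t=0,i=4
  .#.|.  b2=0 t=0,i=11
  ..#|#  b1=1 t=0,i=3
  ...|#  b0=1 t=0,i=13
  bits 00000011 = 3

3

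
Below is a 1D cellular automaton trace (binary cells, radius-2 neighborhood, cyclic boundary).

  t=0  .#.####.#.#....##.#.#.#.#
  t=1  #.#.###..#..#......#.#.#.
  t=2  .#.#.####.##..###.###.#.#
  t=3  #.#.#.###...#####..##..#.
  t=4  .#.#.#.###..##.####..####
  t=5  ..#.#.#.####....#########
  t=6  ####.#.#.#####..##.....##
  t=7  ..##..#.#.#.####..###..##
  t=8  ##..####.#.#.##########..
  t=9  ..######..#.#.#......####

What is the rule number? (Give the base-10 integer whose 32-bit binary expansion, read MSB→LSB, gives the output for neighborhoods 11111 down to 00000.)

1930284709

  nb #####: next=.  (t=3,i=14, bit31=0)
  nb ####.: next=#  (t=0,i=5, bit30=1)
  nb ###.#: next=#  (t=0,i=6, bit29=1)
  nb ###..: next=#  (t=1,i=6, bit28=1)
  nb ##.##: next=.  (t=2,i=9, bit27=0)
  nb ##.#.: next=.  (t=0,i=7, bit26=0)
  nb ##..#: next=#  (t=1,i=7, bit25=1)
  nb ##...: next=#  (t=3,i=9, bit24=1)
  nb #.###: next=.  (t=0,i=3, bit23=0)
  nb #.##.: next=.  (t=2,i=10, bit22=0)
  nb #.#.#: next=.  (t=0,i=1, bit21=0)
  nb #.#..: next=.  (t=0,i=10, bit20=0)
  nb #..##: next=#  (t=2,i=13, bit19=1)
  nb #..#.: next=#  (t=1,i=8, bit18=1)
  nb #...#: next=.  (t=3,i=10, bit17=0)
  nb #....: next=#  (t=0,i=12, bit16=1)
  nb .####: next=#  (t=0,i=4, bit15=1)
  nb .###.: next=#  (t=1,i=5, bit14=1)
  nb .##.#: next=.  (t=0,i=16, bit13=0)
  nb .##..: next=.  (t=2,i=11, bit12=0)
  nb .#.##: next=#  (t=0,i=2, bit11=1)
  nb .#.#.: next=#  (t=0,i=0, bit10=1)
  nb .#..#: next=#  (t=1,i=10, bit9=1)
  nb .#...: next=.  (t=0,i=11, bit8=0)
  nb ..###: next=#  (t=2,i=14, bit7=1)
  nb ..##.: next=.  (t=0,i=15, bit6=0)
  nb ..#.#: next=#  (t=1,i=19, bit5=1)
  nb ..#..: next=.  (t=1,i=9, bit4=0)
  nb ...##: next=.  (t=0,i=14, bit3=0)
  nb ...#.: next=#  (t=1,i=18, bit2=1)
  nb ....#: next=.  (t=0,i=13, bit1=0)
  nb .....: next=#  (t=1,i=15, bit0=1)
  bits 01110011000011011100111010100101 = 1930284709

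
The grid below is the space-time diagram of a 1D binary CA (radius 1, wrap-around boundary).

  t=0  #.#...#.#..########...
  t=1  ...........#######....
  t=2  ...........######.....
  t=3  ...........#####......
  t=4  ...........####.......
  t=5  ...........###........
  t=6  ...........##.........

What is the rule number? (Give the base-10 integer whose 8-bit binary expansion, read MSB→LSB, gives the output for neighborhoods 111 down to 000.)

136

  [7] ### => #  t=0,i=12
  [6] ##. => .  t=0,i=18
  [5] #.# => .  t=0,i=1
  [4] #.. => .  t=0,i=3
  [3] .## => #  t=0,i=11
  [2] .#. => .  t=0,i=0
  [1] ..# => .  t=0,i=5
  [0] ... => .  t=0,i=4
  bits 10001000 = 136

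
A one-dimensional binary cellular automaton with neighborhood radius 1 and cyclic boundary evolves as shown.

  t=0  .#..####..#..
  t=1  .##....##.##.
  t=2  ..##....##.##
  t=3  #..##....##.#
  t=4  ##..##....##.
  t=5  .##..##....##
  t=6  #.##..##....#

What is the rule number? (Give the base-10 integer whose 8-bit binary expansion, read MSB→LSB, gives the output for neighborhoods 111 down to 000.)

  ###|.  b7=0 t=0,i=5
  ##.|#  b6=1 t=0,i=7
  #.#|#  b5=1 t=1,i=9
  #..|#  b4=1 t=0,i=2
  .##|.  b3=0 t=0,i=4
  .#.|#  b2=1 t=0,i=1
  ..#|.  b1=0 t=0,i=0
  ...|.  b0=0 t=0,i=12
  bits 01110100 = 116

116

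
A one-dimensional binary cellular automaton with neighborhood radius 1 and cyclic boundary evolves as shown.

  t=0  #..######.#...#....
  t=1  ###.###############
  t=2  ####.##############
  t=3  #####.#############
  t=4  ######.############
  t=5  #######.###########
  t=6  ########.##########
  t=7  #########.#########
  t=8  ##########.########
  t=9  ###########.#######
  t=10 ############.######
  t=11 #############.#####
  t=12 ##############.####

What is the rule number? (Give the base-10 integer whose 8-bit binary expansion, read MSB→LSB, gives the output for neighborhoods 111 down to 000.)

247

  nb ###: next=#  (t=0,i=4, bit7=1)
  nb ##.: next=#  (t=0,i=8, bit6=1)
  nb #.#: next=#  (t=0,i=9, bit5=1)
  nb #..: next=#  (t=0,i=1, bit4=1)
  nb .##: next=.  (t=0,i=3, bit3=0)
  nb .#.: next=#  (t=0,i=0, bit2=1)
  nb ..#: next=#  (t=0,i=2, bit1=1)
  nb ...: next=#  (t=0,i=12, bit0=1)
  bits 11110111 = 247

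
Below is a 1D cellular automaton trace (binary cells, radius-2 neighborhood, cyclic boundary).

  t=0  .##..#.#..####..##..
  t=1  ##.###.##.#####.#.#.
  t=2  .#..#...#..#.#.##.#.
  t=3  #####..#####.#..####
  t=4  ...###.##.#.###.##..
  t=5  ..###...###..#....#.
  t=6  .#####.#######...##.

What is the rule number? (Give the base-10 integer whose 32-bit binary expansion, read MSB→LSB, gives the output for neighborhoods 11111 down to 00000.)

1463083772

  #####|.  b31=0 t=1,i=12
  ####.|#  b30=1 t=0,i=12
  ###.#|.  b29=0 t=1,i=5
  ###..|#  b28=1 t=0,i=13
  ##.##|.  b27=0 t=1,i=2
  ##.#.|#  b26=1 t=1,i=15
  ##..#|#  b25=1 t=0,i=3
  ##...|#  b24=1 t=0,i=18
  #.###|.  b23=0 t=1,i=3
  #.##.|.  b22=0 t=1,i=0
  #.#.#|#  b21=1 t=1,i=16
  #.#..|#  b20=1 t=0,i=7
  #..##|.  b19=0 t=0,i=9
  #..#.|#  b18=1 t=0,i=4
  #...#|.  b17=0 t=0,i=19
  #....|.  b16=0 t=4,i=19
  .####|#  b15=1 t=0,i=11
  .###.|#  b14=1 t=1,i=4
  .##.#|#  b13=1 t=1,i=1
  .##..|.  b12=0 t=0,i=2
  .#.##|.  b11=0 t=1,i=19
  .#.#.|.  b10=0 t=0,i=6
  .#..#|#  b9=1 t=0,i=8
  .#...|.  b8=0 t=2,i=5
  ..###|#  b7=1 t=0,i=10
  ..##.|#  b6=1 t=0,i=1
  ..#.#|#  b5=1 t=0,i=5
  ..#..|#  b4=1 t=2,i=1
  ...##|#  b3=1 t=0,i=0
  ...#.|#  b2=1 t=2,i=7
  ....#|.  b1=0 t=4,i=1
  .....|.  b0=0 t=4,i=0
  bits 01010111001101001110001011111100 = 1463083772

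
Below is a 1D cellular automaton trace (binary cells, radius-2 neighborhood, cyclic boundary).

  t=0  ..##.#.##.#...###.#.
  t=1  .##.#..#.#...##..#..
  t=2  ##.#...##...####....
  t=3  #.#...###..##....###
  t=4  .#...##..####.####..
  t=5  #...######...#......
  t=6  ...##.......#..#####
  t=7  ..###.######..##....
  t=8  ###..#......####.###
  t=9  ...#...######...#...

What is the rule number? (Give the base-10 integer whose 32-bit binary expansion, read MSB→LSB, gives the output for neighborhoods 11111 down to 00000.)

239670511

  #####|.  b31=0 t=5,i=6
  ####.|.  b30=0 t=2,i=14
  ###.#|.  b29=0 t=0,i=16
  ###..|.  b28=0 t=2,i=15
  ##.##|#  b27=1 t=4,i=13
  ##.#.|#  b26=1 t=0,i=4
  ##..#|#  b25=1 t=1,i=15
  ##...|.  b24=0 t=2,i=9
  #.###|.  b23=0 t=4,i=14
  #.##.|#  b22=1 t=0,i=7
  #.#.#|.  b21=0 t=0,i=5
  #.#..|.  b20=0 t=0,i=10
  #..##|#  b19=1 t=3,i=10
  #..#.|.  b18=0 t=1,i=6
  #...#|.  b17=0 t=0,i=0
  #....|#  b16=1 t=2,i=17
  .####|.  b15=0 t=2,i=13
  .###.|.  b14=0 t=0,i=15
  .##.#|.  b13=0 t=0,i=3
  .##..|#  b12=1 t=1,i=14
  .#.##|.  b11=0 t=0,i=6
  .#.#.|#  b10=1 t=1,i=8
  .#..#|.  b9=0 t=1,i=5
  .#...|.  b8=0 t=0,i=11
  ..###|#  b7=1 t=0,i=14
  ..##.|#  b6=1 t=0,i=2
  ..#.#|#  b5=1 t=1,i=7
  ..#..|.  b4=0 t=1,i=17
  ...##|#  b3=1 t=0,i=1
  ...#.|#  b2=1 t=4,i=0
  ....#|#  b1=1 t=2,i=18
  .....|#  b0=1 t=5,i=16
  bits 00001110010010010001010011101111 = 239670511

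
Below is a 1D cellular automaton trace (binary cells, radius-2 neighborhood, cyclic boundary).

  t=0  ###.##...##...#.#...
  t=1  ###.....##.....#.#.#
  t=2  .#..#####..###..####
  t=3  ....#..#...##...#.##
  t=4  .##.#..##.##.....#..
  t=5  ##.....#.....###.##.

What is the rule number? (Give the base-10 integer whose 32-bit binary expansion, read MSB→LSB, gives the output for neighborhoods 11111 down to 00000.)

1621183963

  ##### -> .   bit 31 = 0  t=2,i=6
  ####. -> #   bit 30 = 1  t=1,i=1
  ###.# -> #   bit 29 = 1  t=0,i=2
  ###.. -> .   bit 28 = 0  t=1,i=2
  ##.## -> .   bit 27 = 0  t=0,i=3
  ##.#. -> .   bit 26 = 0  t=2,i=0
  ##..# -> .   bit 25 = 0  t=2,i=9
  ##... -> .   bit 24 = 0  t=0,i=6
  #.### -> #   bit 23 = 1  t=1,i=19
  #.##. -> .   bit 22 = 0  t=0,i=4
  #.#.# -> #   bit 21 = 1  t=1,i=17
  #.#.. -> .   bit 20 = 0  t=0,i=16
  #..## -> .   bit 19 = 0  t=2,i=3
  #..#. -> .   bit 18 = 0  t=3,i=6
  #...# -> .   bit 17 = 0  t=0,i=7
  #.... -> #   bit 16 = 1  t=1,i=4
  .#### -> .   bit 15 = 0  t=1,i=0
  .###. -> #   bit 14 = 1  t=0,i=1
  .##.# -> .   bit 13 = 0  t=4,i=2
  .##.. -> .   bit 12 = 0  t=0,i=5
  .#.## -> #   bit 11 = 1  t=1,i=18
  .#.#. -> #   bit 10 = 1  t=0,i=15
  .#..# -> .   bit 9 = 0  t=2,i=2
  .#... -> #   bit 8 = 1  t=0,i=17
  ..### -> #   bit 7 = 1  t=0,i=0
  ..##. -> #   bit 6 = 1  t=0,i=9
  ..#.# -> .   bit 5 = 0  t=0,i=14
  ..#.. -> #   bit 4 = 1  t=3,i=4
  ...## -> #   bit 3 = 1  t=0,i=8
  ...#. -> .   bit 2 = 0  t=0,i=13
  ....# -> #   bit 1 = 1  t=1,i=6
  ..... -> #   bit 0 = 1  t=1,i=5
  bits 01100000101000010100110111011011 = 1621183963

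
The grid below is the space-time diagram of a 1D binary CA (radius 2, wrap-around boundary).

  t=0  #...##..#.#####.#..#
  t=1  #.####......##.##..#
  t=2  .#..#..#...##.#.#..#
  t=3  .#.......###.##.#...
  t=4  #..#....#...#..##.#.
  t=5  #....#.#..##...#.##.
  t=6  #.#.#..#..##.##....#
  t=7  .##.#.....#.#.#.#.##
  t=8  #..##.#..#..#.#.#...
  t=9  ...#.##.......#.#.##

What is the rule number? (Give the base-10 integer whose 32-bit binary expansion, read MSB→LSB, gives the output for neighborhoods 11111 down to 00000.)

3425898572

  #####|#  b31=1 t=0,i=12
  ####.|#  b30=1 t=0,i=13
  ###.#|.  b29=0 t=0,i=14
  ###..|.  b28=0 t=1,i=5
  ##.##|#  b27=1 t=1,i=1
  ##.#.|#  b26=1 t=0,i=15
  ##..#|.  b25=0 t=0,i=6
  ##...|.  b24=0 t=0,i=1
  #.###|.  b23=0 t=0,i=10
  #.##.|.  b22=0 t=1,i=15
  #.#.#|#  b21=1 t=2,i=14
  #.#..|#  b20=1 t=0,i=16
  #..##|.  b19=0 t=0,i=18
  #..#.|.  b18=0 t=0,i=7
  #...#|#  b17=1 t=0,i=2
  #....|#  b16=1 t=1,i=7
  .####|.  b15=0 t=0,i=11
  .###.|.  b14=0 t=3,i=10
  .##.#|.  b13=0 t=1,i=0
  .##..|#  b12=1 t=0,i=0
  .#.##|.  b11=0 t=0,i=9
  .#.#.|.  b10=0 t=2,i=0
  .#..#|.  b9=0 t=0,i=17
  .#...|.  b8=0 t=2,i=8
  ..###|.  b7=0 t=3,i=9
  ..##.|#  b6=1 t=0,i=4
  ..#.#|.  b5=0 t=0,i=8
  ..#..|.  b4=0 t=2,i=4
  ...##|#  b3=1 t=0,i=3
  ...#.|#  b2=1 t=3,i=0
  ....#|.  b1=0 t=1,i=10
  .....|.  b0=0 t=1,i=8
  bits 11001100001100110001000001001100 = 3425898572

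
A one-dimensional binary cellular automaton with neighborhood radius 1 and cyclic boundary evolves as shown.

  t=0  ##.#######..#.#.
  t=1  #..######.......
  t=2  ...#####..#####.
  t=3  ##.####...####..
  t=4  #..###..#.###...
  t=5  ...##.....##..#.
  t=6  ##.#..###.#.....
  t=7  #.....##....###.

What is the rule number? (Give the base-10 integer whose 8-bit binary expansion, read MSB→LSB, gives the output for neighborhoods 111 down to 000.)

137

  ### -> #   bit 7 = 1  t=0,i=4
  ##. -> .   bit 6 = 0  t=0,i=1
  #.# -> .   bit 5 = 0  t=0,i=2
  #.. -> .   bit 4 = 0  t=0,i=10
  .## -> #   bit 3 = 1  t=0,i=0
  .#. -> .   bit 2 = 0  t=0,i=12
  ..# -> .   bit 1 = 0  t=0,i=11
  ... -> #   bit 0 = 1  t=1,i=10
  bits 10001001 = 137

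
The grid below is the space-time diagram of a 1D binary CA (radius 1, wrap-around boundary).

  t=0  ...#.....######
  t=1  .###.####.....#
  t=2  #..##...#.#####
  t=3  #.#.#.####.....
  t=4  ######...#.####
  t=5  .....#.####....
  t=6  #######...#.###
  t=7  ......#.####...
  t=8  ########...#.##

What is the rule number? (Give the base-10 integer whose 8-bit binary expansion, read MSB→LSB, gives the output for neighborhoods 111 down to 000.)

103

  ###|.  b7=0 t=0,i=10
  ##.|#  b6=1 t=0,i=14
  #.#|#  b5=1 t=1,i=0
  #..|.  b4=0 t=0,i=0
  .##|.  b3=0 t=0,i=9
  .#.|#  b2=1 t=0,i=3
  ..#|#  b1=1 t=0,i=2
  ...|#  b0=1 t=0,i=1
  bits 01100111 = 103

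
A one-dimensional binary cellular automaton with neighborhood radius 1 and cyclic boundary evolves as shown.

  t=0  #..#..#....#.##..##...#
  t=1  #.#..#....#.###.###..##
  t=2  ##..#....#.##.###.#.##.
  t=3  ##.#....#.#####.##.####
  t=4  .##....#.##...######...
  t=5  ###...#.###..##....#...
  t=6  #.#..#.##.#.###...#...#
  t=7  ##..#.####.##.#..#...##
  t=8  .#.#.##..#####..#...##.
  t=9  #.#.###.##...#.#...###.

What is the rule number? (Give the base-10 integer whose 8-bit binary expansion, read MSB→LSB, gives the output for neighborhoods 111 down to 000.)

  nb ###: next=.  (t=1,i=13, bit7=0)
  nb ##.: next=#  (t=0,i=0, bit6=1)
  nb #.#: next=#  (t=0,i=12, bit5=1)
  nb #..: next=.  (t=0,i=1, bit4=0)
  nb .##: next=#  (t=0,i=13, bit3=1)
  nb .#.: next=.  (t=0,i=3, bit2=0)
  nb ..#: next=#  (t=0,i=2, bit1=1)
  nb ...: next=.  (t=0,i=8, bit0=0)
  bits 01101010 = 106

106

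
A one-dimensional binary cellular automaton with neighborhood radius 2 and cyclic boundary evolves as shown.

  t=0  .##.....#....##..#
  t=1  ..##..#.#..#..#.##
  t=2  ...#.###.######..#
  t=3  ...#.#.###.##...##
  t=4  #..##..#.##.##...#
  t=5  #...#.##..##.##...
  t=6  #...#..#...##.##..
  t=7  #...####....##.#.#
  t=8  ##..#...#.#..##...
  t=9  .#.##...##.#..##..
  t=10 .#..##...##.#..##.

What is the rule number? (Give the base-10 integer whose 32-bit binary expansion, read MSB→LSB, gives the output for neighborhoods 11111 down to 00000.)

  [31] ##### => #  t=2,i=11
  [30] ####. => .  t=2,i=13
  [29] ###.# => #  t=2,i=7
  [28] ###.. => .  t=2,i=14
  [27] ##.## => #  t=2,i=8
  [26] ##.#. => #  t=7,i=14
  [25] ##..# => .  t=0,i=15
  [24] ##... => #  t=0,i=3
  [23] #.### => #  t=2,i=5
  [22] #.##. => .  t=0,i=1
  [21] #.#.# => .  t=3,i=5
  [20] #.#.. => .  t=1,i=8
  [19] #..## => .  t=1,i=1
  [18] #..#. => #  t=0,i=16
  [17] #...# => .  t=2,i=1
  [16] #.... => .  t=0,i=4
  [15] .#### => .  t=2,i=10
  [14] .###. => .  t=2,i=6
  [13] .##.# => #  t=4,i=10
  [12] .##.. => #  t=0,i=2
  [11] .#.## => .  t=0,i=0
  [10] .#.#. => #  t=1,i=7
  [9] .#..# => #  t=1,i=9
  [8] .#... => .  t=0,i=9
  [7] ..### => #  t=7,i=4
  [6] ..##. => .  t=0,i=13
  [5] ..#.# => #  t=0,i=17
  [4] ..#.. => #  t=0,i=8
  [3] ...## => .  t=0,i=12
  [2] ...#. => .  t=0,i=7
  [1] ....# => #  t=0,i=6
  [0] ..... => .  t=0,i=5
  bits 10101101100001000011011010110010 = 2911123122

2911123122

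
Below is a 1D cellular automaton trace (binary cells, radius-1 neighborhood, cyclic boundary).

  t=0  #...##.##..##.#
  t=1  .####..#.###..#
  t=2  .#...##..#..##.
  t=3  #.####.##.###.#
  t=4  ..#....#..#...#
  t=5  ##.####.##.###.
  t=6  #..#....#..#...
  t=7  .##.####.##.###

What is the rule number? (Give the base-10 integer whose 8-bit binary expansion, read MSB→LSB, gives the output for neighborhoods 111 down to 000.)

  ###|.  b7=0 t=1,i=2
  ##.|.  b6=0 t=0,i=0
  #.#|.  b5=0 t=0,i=6
  #..|#  b4=1 t=0,i=1
  .##|#  b3=1 t=0,i=4
  .#.|.  b2=0 t=1,i=7
  ..#|#  b1=1 t=0,i=3
  ...|#  b0=1 t=0,i=2
  bits 00011011 = 27

27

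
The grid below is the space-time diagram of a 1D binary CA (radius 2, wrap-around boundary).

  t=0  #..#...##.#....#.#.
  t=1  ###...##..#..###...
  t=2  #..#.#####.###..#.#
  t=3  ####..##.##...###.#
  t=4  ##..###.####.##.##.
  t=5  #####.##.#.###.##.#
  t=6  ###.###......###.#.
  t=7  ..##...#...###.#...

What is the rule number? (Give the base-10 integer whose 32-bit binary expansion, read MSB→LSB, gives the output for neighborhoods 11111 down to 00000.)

  [31] ##### => #  t=2,i=7
  [30] ####. => .  t=2,i=8
  [29] ###.# => #  t=2,i=9
  [28] ###.. => .  t=1,i=2
  [27] ##.## => #  t=2,i=10
  [26] ##.#. => .  t=0,i=9
  [25] ##..# => #  t=1,i=8
  [24] ##... => #  t=1,i=3
  [23] #.### => .  t=2,i=5
  [22] #.##. => #  t=2,i=18
  [21] #.#.# => .  t=0,i=17
  [20] #.#.. => #  t=0,i=0
  [19] #..## => #  t=1,i=12
  [18] #..#. => #  t=0,i=2
  [17] #...# => .  t=0,i=5
  [16] #.... => .  t=0,i=12
  [15] .#### => #  t=2,i=6
  [14] .###. => .  t=1,i=1
  [13] .##.# => .  t=0,i=8
  [12] .##.. => #  t=1,i=7
  [11] .#.## => .  t=2,i=4
  [10] .#.#. => .  t=0,i=16
  [9] .#..# => #  t=0,i=1
  [8] .#... => .  t=0,i=4
  [7] ..### => #  t=1,i=0
  [6] ..##. => #  t=0,i=7
  [5] ..#.# => #  t=0,i=15
  [4] ..#.. => .  t=0,i=3
  [3] ...## => #  t=0,i=6
  [2] ...#. => #  t=0,i=14
  [1] ....# => #  t=0,i=13
  [0] ..... => .  t=6,i=9
  bits 10101011010111001001001011101110 = 2874970862

2874970862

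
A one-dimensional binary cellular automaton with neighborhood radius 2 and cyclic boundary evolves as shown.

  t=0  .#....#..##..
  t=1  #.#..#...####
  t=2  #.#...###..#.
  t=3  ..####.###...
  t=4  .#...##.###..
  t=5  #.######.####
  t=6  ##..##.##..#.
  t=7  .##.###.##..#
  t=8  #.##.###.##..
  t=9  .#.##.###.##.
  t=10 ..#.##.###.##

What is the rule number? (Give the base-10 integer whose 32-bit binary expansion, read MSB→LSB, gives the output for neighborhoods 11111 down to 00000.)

3138550092

  ##### -> #   bit 31 = 1  t=1,i=11
  ####. -> .   bit 30 = 0  t=1,i=12
  ###.# -> #   bit 29 = 1  t=1,i=0
  ###.. -> #   bit 28 = 1  t=2,i=8
  ##.## -> #   bit 27 = 1  t=3,i=6
  ##.#. -> .   bit 26 = 0  t=1,i=1
  ##..# -> #   bit 25 = 1  t=2,i=9
  ##... -> #   bit 24 = 1  t=0,i=11
  #.### -> .   bit 23 = 0  t=3,i=7
  #.##. -> .   bit 22 = 0  t=6,i=0
  #.#.# -> .   bit 21 = 0  t=2,i=0
  #.#.. -> #   bit 20 = 1  t=1,i=2
  #..## -> .   bit 19 = 0  t=0,i=8
  #..#. -> .   bit 18 = 0  t=1,i=4
  #...# -> #   bit 17 = 1  t=0,i=12
  #.... -> .   bit 16 = 0  t=0,i=3
  .#### -> .   bit 15 = 0  t=1,i=10
  .###. -> #   bit 14 = 1  t=2,i=7
  .##.# -> #   bit 13 = 1  t=4,i=6
  .##.. -> #   bit 12 = 1  t=0,i=10
  .#.## -> #   bit 11 = 1  t=6,i=12
  .#.#. -> .   bit 10 = 0  t=2,i=1
  .#..# -> .   bit 9 = 0  t=0,i=7
  .#... -> #   bit 8 = 1  t=0,i=2
  ..### -> .   bit 7 = 0  t=1,i=9
  ..##. -> #   bit 6 = 1  t=0,i=9
  ..#.# -> .   bit 5 = 0  t=2,i=11
  ..#.. -> .   bit 4 = 0  t=0,i=1
  ...## -> #   bit 3 = 1  t=1,i=8
  ...#. -> #   bit 2 = 1  t=0,i=0
  ....# -> .   bit 1 = 0  t=0,i=4
  ..... -> .   bit 0 = 0  t=3,i=12
  bits 10111011000100100111100101001100 = 3138550092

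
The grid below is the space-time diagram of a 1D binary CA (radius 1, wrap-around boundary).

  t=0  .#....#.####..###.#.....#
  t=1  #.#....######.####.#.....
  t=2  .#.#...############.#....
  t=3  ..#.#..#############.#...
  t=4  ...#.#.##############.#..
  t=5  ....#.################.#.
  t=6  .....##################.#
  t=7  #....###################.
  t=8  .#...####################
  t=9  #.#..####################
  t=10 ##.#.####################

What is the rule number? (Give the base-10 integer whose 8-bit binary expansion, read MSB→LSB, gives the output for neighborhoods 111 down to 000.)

248

  ### -> #   bit 7 = 1  t=0,i=9
  ##. -> #   bit 6 = 1  t=0,i=11
  #.# -> #   bit 5 = 1  t=0,i=0
  #.. -> #   bit 4 = 1  t=0,i=2
  .## -> #   bit 3 = 1  t=0,i=8
  .#. -> .   bit 2 = 0  t=0,i=1
  ..# -> .   bit 1 = 0  t=0,i=5
  ... -> .   bit 0 = 0  t=0,i=3
  bits 11111000 = 248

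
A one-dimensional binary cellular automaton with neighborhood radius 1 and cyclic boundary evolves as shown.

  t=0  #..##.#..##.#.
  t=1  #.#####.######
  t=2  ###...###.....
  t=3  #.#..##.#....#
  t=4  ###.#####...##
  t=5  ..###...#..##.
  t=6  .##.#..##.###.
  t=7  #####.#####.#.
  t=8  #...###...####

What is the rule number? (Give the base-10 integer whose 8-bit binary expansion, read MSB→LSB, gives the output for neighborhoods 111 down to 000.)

  [7] ### => .  t=1,i=3
  [6] ##. => #  t=0,i=4
  [5] #.# => #  t=0,i=5
  [4] #.. => .  t=0,i=1
  [3] .## => #  t=0,i=3
  [2] .#. => #  t=0,i=0
  [1] ..# => #  t=0,i=2
  [0] ... => .  t=2,i=4
  bits 01101110 = 110

110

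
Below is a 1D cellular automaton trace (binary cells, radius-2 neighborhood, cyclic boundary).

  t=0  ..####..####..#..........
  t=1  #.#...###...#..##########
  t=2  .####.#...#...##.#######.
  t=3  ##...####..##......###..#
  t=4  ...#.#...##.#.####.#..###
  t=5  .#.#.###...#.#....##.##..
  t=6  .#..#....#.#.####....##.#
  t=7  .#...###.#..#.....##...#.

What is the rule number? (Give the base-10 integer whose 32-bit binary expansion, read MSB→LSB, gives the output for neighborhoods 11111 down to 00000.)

2254117283

  ##### -> #   bit 31 = 1  t=1,i=17
  ####. -> .   bit 30 = 0  t=0,i=4
  ###.# -> .   bit 29 = 0  t=1,i=0
  ###.. -> .   bit 28 = 0  t=0,i=5
  ##.## -> .   bit 27 = 0  t=2,i=16
  ##.#. -> #   bit 26 = 1  t=1,i=1
  ##..# -> #   bit 25 = 1  t=0,i=6
  ##... -> .   bit 24 = 0  t=1,i=9
  #.### -> .   bit 23 = 0  t=2,i=17
  #.##. -> #   bit 22 = 1  t=5,i=21
  #.#.# -> .   bit 21 = 0  t=4,i=12
  #.#.. -> #   bit 20 = 1  t=1,i=2
  #..## -> #   bit 19 = 1  t=0,i=7
  #..#. -> .   bit 18 = 0  t=0,i=13
  #...# -> #   bit 17 = 1  t=1,i=4
  #.... -> #   bit 16 = 1  t=0,i=16
  .#### -> .   bit 15 = 0  t=0,i=3
  .###. -> .   bit 14 = 0  t=1,i=7
  .##.# -> .   bit 13 = 0  t=2,i=15
  .##.. -> #   bit 12 = 1  t=3,i=12
  .#.## -> #   bit 11 = 1  t=4,i=13
  .#.#. -> .   bit 10 = 0  t=4,i=4
  .#..# -> .   bit 9 = 0  t=1,i=13
  .#... -> #   bit 8 = 1  t=0,i=15
  ..### -> #   bit 7 = 1  t=0,i=2
  ..##. -> .   bit 6 = 0  t=2,i=14
  ..#.# -> #   bit 5 = 1  t=4,i=3
  ..#.. -> .   bit 4 = 0  t=0,i=14
  ...## -> .   bit 3 = 0  t=0,i=1
  ...#. -> .   bit 2 = 0  t=1,i=11
  ....# -> #   bit 1 = 1  t=0,i=0
  ..... -> #   bit 0 = 1  t=0,i=17
  bits 10000110010110110001100110100011 = 2254117283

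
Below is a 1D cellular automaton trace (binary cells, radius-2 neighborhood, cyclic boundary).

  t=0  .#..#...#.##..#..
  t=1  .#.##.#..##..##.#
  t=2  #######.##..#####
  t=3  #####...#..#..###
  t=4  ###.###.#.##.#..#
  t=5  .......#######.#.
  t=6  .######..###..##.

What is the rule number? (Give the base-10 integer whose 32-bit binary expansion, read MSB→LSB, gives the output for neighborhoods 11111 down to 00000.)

2508074075

  nb #####: next=#  (t=2,i=0, bit31=1)
  nb ####.: next=.  (t=2,i=5, bit30=0)
  nb ###.#: next=.  (t=2,i=6, bit29=0)
  nb ###..: next=#  (t=3,i=4, bit28=1)
  nb ##.##: next=.  (t=2,i=7, bit27=0)
  nb ##.#.: next=#  (t=1,i=5, bit26=1)
  nb ##..#: next=.  (t=0,i=12, bit25=0)
  nb ##...: next=#  (t=3,i=5, bit24=1)
  nb #.###: next=.  (t=4,i=4, bit23=0)
  nb #.##.: next=#  (t=0,i=10, bit22=1)
  nb #.#.#: next=#  (t=1,i=1, bit21=1)
  nb #.#..: next=#  (t=1,i=6, bit20=1)
  nb #..##: next=#  (t=1,i=8, bit19=1)
  nb #..#.: next=#  (t=0,i=3, bit18=1)
  nb #...#: next=#  (t=0,i=6, bit17=1)
  nb #....: next=.  (t=5,i=0, bit16=0)
  nb .####: next=.  (t=2,i=13, bit15=0)
  nb .###.: next=.  (t=4,i=5, bit14=0)
  nb .##.#: next=#  (t=1,i=4, bit13=1)
  nb .##..: next=.  (t=0,i=11, bit12=0)
  nb .#.##: next=#  (t=0,i=9, bit11=1)
  nb .#.#.: next=#  (t=1,i=0, bit10=1)
  nb .#..#: next=.  (t=0,i=2, bit9=0)
  nb .#...: next=.  (t=0,i=5, bit8=0)
  nb ..###: next=.  (t=2,i=12, bit7=0)
  nb ..##.: next=#  (t=1,i=9, bit6=1)
  nb ..#.#: next=.  (t=0,i=8, bit5=0)
  nb ..#..: next=#  (t=0,i=1, bit4=1)
  nb ...##: next=#  (t=5,i=6, bit3=1)
  nb ...#.: next=.  (t=0,i=0, bit2=0)
  nb ....#: next=#  (t=5,i=5, bit1=1)
  nb .....: next=#  (t=5,i=1, bit0=1)
  bits 10010101011111100010110001011011 = 2508074075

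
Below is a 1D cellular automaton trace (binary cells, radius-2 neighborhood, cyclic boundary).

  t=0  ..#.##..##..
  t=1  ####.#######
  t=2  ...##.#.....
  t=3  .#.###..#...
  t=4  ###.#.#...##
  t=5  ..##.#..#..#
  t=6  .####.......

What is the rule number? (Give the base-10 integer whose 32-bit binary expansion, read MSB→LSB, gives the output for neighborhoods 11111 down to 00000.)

  ##### -> .   bit 31 = 0  t=1,i=0
  ####. -> .   bit 30 = 0  t=1,i=2
  ###.# -> #   bit 29 = 1  t=1,i=3
  ###.. -> .   bit 28 = 0  t=3,i=5
  ##.## -> #   bit 27 = 1  t=1,i=4
  ##.#. -> #   bit 26 = 1  t=2,i=5
  ##..# -> #   bit 25 = 1  t=0,i=6
  ##... -> #   bit 24 = 1  t=0,i=10
  #.### -> .   bit 23 = 0  t=1,i=5
  #.##. -> .   bit 22 = 0  t=0,i=4
  #.#.# -> .   bit 21 = 0  t=4,i=4
  #.#.. -> .   bit 20 = 0  t=2,i=6
  #..## -> #   bit 19 = 1  t=0,i=7
  #..#. -> .   bit 18 = 0  t=3,i=7
  #...# -> #   bit 17 = 1  t=4,i=8
  #.... -> #   bit 16 = 1  t=0,i=11
  .#### -> #   bit 15 = 1  t=1,i=6
  .###. -> #   bit 14 = 1  t=3,i=4
  .##.# -> #   bit 13 = 1  t=2,i=4
  .##.. -> #   bit 12 = 1  t=0,i=5
  .#.## -> #   bit 11 = 1  t=0,i=3
  .#.#. -> #   bit 10 = 1  t=4,i=5
  .#..# -> .   bit 9 = 0  t=5,i=0
  .#... -> .   bit 8 = 0  t=2,i=7
  ..### -> .   bit 7 = 0  t=4,i=10
  ..##. -> #   bit 6 = 1  t=0,i=8
  ..#.# -> #   bit 5 = 1  t=0,i=2
  ..#.. -> .   bit 4 = 0  t=3,i=8
  ...## -> .   bit 3 = 0  t=2,i=2
  ...#. -> #   bit 2 = 1  t=0,i=1
  ....# -> #   bit 1 = 1  t=0,i=0
  ..... -> .   bit 0 = 0  t=2,i=0
  bits 00101111000010111111110001100110 = 789314662

789314662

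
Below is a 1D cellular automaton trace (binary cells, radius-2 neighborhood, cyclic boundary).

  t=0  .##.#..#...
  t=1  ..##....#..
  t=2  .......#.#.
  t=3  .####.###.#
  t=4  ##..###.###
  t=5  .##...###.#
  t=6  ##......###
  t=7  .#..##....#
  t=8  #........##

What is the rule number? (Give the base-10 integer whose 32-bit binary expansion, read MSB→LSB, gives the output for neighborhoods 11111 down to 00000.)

3202362661

  nb #####: next=#  (t=4,i=10, bit31=1)
  nb ####.: next=.  (t=3,i=3, bit30=0)
  nb ###.#: next=#  (t=3,i=4, bit29=1)
  nb ###..: next=#  (t=4,i=1, bit28=1)
  nb ##.##: next=#  (t=3,i=5, bit27=1)
  nb ##.#.: next=#  (t=0,i=3, bit26=1)
  nb ##..#: next=#  (t=4,i=2, bit25=1)
  nb ##...: next=.  (t=1,i=4, bit24=0)
  nb #.###: next=#  (t=3,i=1, bit23=1)
  nb #.##.: next=#  (t=5,i=1, bit22=1)
  nb #.#.#: next=#  (t=3,i=10, bit21=1)
  nb #.#..: next=.  (t=0,i=4, bit20=0)
  nb #..##: next=.  (t=4,i=3, bit19=0)
  nb #..#.: next=.  (t=0,i=6, bit18=0)
  nb #...#: next=.  (t=5,i=4, bit17=0)
  nb #....: next=.  (t=0,i=9, bit16=0)
  nb .####: next=.  (t=3,i=2, bit15=0)
  nb .###.: next=.  (t=3,i=7, bit14=0)
  nb .##.#: next=#  (t=0,i=2, bit13=1)
  nb .##..: next=.  (t=1,i=3, bit12=0)
  nb .#.##: next=#  (t=3,i=0, bit11=1)
  nb .#.#.: next=#  (t=2,i=8, bit10=1)
  nb .#..#: next=.  (t=0,i=5, bit9=0)
  nb .#...: next=#  (t=0,i=8, bit8=1)
  nb ..###: next=.  (t=4,i=4, bit7=0)
  nb ..##.: next=.  (t=0,i=1, bit6=0)
  nb ..#.#: next=#  (t=2,i=7, bit5=1)
  nb ..#..: next=.  (t=0,i=7, bit4=0)
  nb ...##: next=.  (t=0,i=0, bit3=0)
  nb ...#.: next=#  (t=1,i=7, bit2=1)
  nb ....#: next=.  (t=0,i=10, bit1=0)
  nb .....: next=#  (t=2,i=1, bit0=1)
  bits 10111110111000000010110100100101 = 3202362661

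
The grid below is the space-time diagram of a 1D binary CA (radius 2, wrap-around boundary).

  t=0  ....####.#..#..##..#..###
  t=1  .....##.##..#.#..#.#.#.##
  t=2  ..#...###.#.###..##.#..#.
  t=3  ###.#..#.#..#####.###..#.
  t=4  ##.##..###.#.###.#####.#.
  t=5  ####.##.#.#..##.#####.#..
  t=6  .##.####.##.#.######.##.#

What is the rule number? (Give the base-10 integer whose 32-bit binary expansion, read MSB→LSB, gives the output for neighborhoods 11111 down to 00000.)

  [31] ##### => #  t=3,i=14
  [30] ####. => #  t=0,i=6
  [29] ###.# => .  t=0,i=7
  [28] ###.. => #  t=0,i=24
  [27] ##.## => #  t=1,i=7
  [26] ##.#. => #  t=0,i=8
  [25] ##..# => #  t=0,i=17
  [24] ##... => .  t=0,i=0
  [23] #.### => #  t=2,i=12
  [22] #.##. => #  t=1,i=8
  [21] #.#.# => .  t=1,i=19
  [20] #.#.. => #  t=0,i=9
  [19] #..## => #  t=0,i=14
  [18] #..#. => .  t=0,i=11
  [17] #...# => #  t=2,i=0
  [16] #.... => .  t=0,i=1
  [15] .#### => #  t=0,i=5
  [14] .###. => #  t=0,i=23
  [13] .##.# => #  t=1,i=6
  [12] .##.. => .  t=0,i=16
  [11] .#.## => .  t=1,i=22
  [10] .#.#. => #  t=1,i=13
  [9] .#..# => .  t=0,i=10
  [8] .#... => .  t=2,i=3
  [7] ..### => .  t=0,i=4
  [6] ..##. => .  t=0,i=15
  [5] ..#.# => #  t=1,i=12
  [4] ..#.. => #  t=0,i=12
  [3] ...## => .  t=0,i=3
  [2] ...#. => #  t=2,i=1
  [1] ....# => .  t=0,i=2
  [0] ..... => #  t=1,i=2
  bits 11011110110110101110010000110101 = 3738887221

3738887221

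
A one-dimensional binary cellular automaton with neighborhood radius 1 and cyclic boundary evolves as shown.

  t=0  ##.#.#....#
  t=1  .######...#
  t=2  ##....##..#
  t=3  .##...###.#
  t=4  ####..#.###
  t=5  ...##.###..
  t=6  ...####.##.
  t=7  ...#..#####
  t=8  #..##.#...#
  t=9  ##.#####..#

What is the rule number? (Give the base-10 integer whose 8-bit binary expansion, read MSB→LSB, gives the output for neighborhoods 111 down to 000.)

  [7] ### => .  t=0,i=0
  [6] ##. => #  t=0,i=1
  [5] #.# => #  t=0,i=2
  [4] #.. => #  t=0,i=6
  [3] .## => #  t=0,i=10
  [2] .#. => #  t=0,i=3
  [1] ..# => .  t=0,i=9
  [0] ... => .  t=0,i=7
  bits 01111100 = 124

124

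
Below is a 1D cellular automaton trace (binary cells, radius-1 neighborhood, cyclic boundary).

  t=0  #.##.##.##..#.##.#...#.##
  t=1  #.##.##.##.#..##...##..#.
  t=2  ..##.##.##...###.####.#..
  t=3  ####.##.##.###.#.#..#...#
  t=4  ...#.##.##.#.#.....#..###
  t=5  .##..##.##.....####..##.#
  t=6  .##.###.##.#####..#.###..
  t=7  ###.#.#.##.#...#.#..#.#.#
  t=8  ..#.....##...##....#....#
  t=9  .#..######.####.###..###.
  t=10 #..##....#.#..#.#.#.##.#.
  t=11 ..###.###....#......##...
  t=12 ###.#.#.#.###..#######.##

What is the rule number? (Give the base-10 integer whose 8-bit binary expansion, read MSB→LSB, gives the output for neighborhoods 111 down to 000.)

  ### -> .   bit 7 = 0  t=0,i=24
  ##. -> #   bit 6 = 1  t=0,i=0
  #.# -> .   bit 5 = 0  t=0,i=1
  #.. -> .   bit 4 = 0  t=0,i=10
  .## -> #   bit 3 = 1  t=0,i=2
  .#. -> .   bit 2 = 0  t=0,i=12
  ..# -> #   bit 1 = 1  t=0,i=11
  ... -> #   bit 0 = 1  t=0,i=19
  bits 01001011 = 75

75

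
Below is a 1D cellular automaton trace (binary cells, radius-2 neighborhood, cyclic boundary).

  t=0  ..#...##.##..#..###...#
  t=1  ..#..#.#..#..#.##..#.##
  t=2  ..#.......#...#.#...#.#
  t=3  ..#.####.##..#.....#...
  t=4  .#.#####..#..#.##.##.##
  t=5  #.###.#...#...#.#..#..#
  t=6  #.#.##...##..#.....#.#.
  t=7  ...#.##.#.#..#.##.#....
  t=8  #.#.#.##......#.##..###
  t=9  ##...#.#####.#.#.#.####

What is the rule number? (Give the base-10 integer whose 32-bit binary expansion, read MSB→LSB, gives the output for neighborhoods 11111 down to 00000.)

1703524509

  nb #####: next=.  (t=4,i=5, bit31=0)
  nb ####.: next=#  (t=3,i=6, bit30=1)
  nb ###.#: next=#  (t=3,i=7, bit29=1)
  nb ###..: next=.  (t=0,i=18, bit28=0)
  nb ##.##: next=.  (t=0,i=8, bit27=0)
  nb ##.#.: next=#  (t=4,i=0, bit26=1)
  nb ##..#: next=.  (t=0,i=11, bit25=0)
  nb ##...: next=#  (t=0,i=19, bit24=1)
  nb #.###: next=#  (t=3,i=4, bit23=1)
  nb #.##.: next=.  (t=0,i=9, bit22=0)
  nb #.#.#: next=.  (t=4,i=1, bit21=0)
  nb #.#..: next=.  (t=1,i=7, bit20=0)
  nb #..##: next=#  (t=0,i=15, bit19=1)
  nb #..#.: next=.  (t=0,i=1, bit18=0)
  nb #...#: next=.  (t=0,i=4, bit17=0)
  nb #....: next=#  (t=2,i=4, bit16=1)
  nb .####: next=#  (t=3,i=5, bit15=1)
  nb .###.: next=.  (t=0,i=17, bit14=0)
  nb .##.#: next=#  (t=0,i=7, bit13=1)
  nb .##..: next=#  (t=0,i=10, bit12=1)
  nb .#.##: next=#  (t=1,i=14, bit11=1)
  nb .#.#.: next=.  (t=1,i=6, bit10=0)
  nb .#..#: next=.  (t=0,i=0, bit9=0)
  nb .#...: next=.  (t=0,i=3, bit8=0)
  nb ..###: next=#  (t=0,i=16, bit7=1)
  nb ..##.: next=.  (t=0,i=6, bit6=0)
  nb ..#.#: next=.  (t=1,i=5, bit5=0)
  nb ..#..: next=#  (t=0,i=2, bit4=1)
  nb ...##: next=#  (t=0,i=5, bit3=1)
  nb ...#.: next=#  (t=0,i=21, bit2=1)
  nb ....#: next=.  (t=2,i=8, bit1=0)
  nb .....: next=#  (t=2,i=5, bit0=1)
  bits 01100101100010011011100010011101 = 1703524509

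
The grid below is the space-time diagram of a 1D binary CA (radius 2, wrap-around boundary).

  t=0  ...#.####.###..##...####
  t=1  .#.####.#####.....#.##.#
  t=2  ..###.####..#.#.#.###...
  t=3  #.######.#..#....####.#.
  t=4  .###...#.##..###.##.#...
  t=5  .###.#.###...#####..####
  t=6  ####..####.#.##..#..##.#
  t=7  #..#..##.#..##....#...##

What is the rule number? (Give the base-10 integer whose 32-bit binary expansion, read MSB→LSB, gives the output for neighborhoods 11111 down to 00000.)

  ##### -> .   bit 31 = 0  t=1,i=10
  ####. -> .   bit 30 = 0  t=0,i=7
  ###.# -> #   bit 29 = 1  t=0,i=8
  ###.. -> #   bit 28 = 1  t=0,i=12
  ##.## -> #   bit 27 = 1  t=0,i=9
  ##.#. -> .   bit 26 = 0  t=1,i=22
  ##..# -> .   bit 25 = 0  t=0,i=13
  ##... -> .   bit 24 = 0  t=0,i=0
  #.### -> #   bit 23 = 1  t=0,i=5
  #.##. -> #   bit 22 = 1  t=1,i=20
  #.#.# -> .   bit 21 = 0  t=1,i=1
  #.#.. -> #   bit 20 = 1  t=3,i=9
  #..## -> .   bit 19 = 0  t=0,i=14
  #..#. -> .   bit 18 = 0  t=2,i=11
  #...# -> #   bit 17 = 1  t=0,i=1
  #.... -> #   bit 16 = 1  t=1,i=14
  .#### -> #   bit 15 = 1  t=0,i=6
  .###. -> #   bit 14 = 1  t=0,i=11
  .##.# -> .   bit 13 = 0  t=1,i=21
  .##.. -> .   bit 12 = 0  t=0,i=16
  .#.## -> #   bit 11 = 1  t=0,i=4
  .#.#. -> .   bit 10 = 0  t=1,i=0
  .#..# -> #   bit 9 = 1  t=3,i=10
  .#... -> #   bit 8 = 1  t=3,i=13
  ..### -> #   bit 7 = 1  t=0,i=20
  ..##. -> .   bit 6 = 0  t=0,i=15
  ..#.# -> #   bit 5 = 1  t=0,i=3
  ..#.. -> .   bit 4 = 0  t=3,i=12
  ...## -> .   bit 3 = 0  t=0,i=19
  ...#. -> .   bit 2 = 0  t=0,i=2
  ....# -> #   bit 1 = 1  t=1,i=16
  ..... -> .   bit 0 = 0  t=1,i=15
  bits 00111000110100111100101110100010 = 953404322

953404322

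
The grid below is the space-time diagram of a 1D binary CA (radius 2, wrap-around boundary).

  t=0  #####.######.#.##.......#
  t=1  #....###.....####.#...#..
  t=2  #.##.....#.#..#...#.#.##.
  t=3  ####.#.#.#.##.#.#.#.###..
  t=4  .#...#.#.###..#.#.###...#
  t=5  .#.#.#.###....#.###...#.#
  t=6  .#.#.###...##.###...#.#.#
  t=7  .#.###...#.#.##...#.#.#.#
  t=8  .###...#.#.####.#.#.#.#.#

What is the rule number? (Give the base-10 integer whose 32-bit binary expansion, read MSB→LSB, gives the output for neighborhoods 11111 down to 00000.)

150706802

  #####|.  b31=0 t=0,i=1
  ####.|.  b30=0 t=0,i=3
  ###.#|.  b29=0 t=0,i=4
  ###..|.  b28=0 t=1,i=7
  ##.##|#  b27=1 t=0,i=5
  ##.#.|.  b26=0 t=0,i=12
  ##..#|.  b25=0 t=3,i=23
  ##...|.  b24=0 t=0,i=17
  #.###|#  b23=1 t=0,i=6
  #.##.|#  b22=1 t=0,i=15
  #.#.#|#  b21=1 t=0,i=13
  #.#..|#  b20=1 t=1,i=18
  #..##|#  b19=1 t=3,i=24
  #..#.|.  b18=0 t=1,i=24
  #...#|#  b17=1 t=1,i=20
  #....|#  b16=1 t=0,i=18
  .####|#  b15=1 t=0,i=0
  .###.|.  b14=0 t=1,i=6
  .##.#|.  b13=0 t=2,i=23
  .##..|#  b12=1 t=0,i=16
  .#.##|#  b11=1 t=0,i=14
  .#.#.|.  b10=0 t=2,i=10
  .#..#|#  b9=1 t=1,i=23
  .#...|.  b8=0 t=1,i=1
  ..###|.  b7=0 t=0,i=24
  ..##.|#  b6=1 t=6,i=11
  ..#.#|#  b5=1 t=2,i=9
  ..#..|#  b4=1 t=1,i=0
  ...##|.  b3=0 t=0,i=23
  ...#.|.  b2=0 t=1,i=21
  ....#|#  b1=1 t=0,i=22
  .....|.  b0=0 t=0,i=19
  bits 00001000111110111001101001110010 = 150706802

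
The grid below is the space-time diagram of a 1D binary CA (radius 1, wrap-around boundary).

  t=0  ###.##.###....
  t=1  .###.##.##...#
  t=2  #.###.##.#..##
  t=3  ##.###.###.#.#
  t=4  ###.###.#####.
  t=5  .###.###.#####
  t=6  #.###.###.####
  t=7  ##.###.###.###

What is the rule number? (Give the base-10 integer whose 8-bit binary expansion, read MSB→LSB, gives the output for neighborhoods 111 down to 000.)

230

  nb ###: next=#  (t=0,i=1, bit7=1)
  nb ##.: next=#  (t=0,i=2, bit6=1)
  nb #.#: next=#  (t=0,i=3, bit5=1)
  nb #..: next=.  (t=0,i=10, bit4=0)
  nb .##: next=.  (t=0,i=0, bit3=0)
  nb .#.: next=#  (t=1,i=13, bit2=1)
  nb ..#: next=#  (t=0,i=13, bit1=1)
  nb ...: next=.  (t=0,i=11, bit0=0)
  bits 11100110 = 230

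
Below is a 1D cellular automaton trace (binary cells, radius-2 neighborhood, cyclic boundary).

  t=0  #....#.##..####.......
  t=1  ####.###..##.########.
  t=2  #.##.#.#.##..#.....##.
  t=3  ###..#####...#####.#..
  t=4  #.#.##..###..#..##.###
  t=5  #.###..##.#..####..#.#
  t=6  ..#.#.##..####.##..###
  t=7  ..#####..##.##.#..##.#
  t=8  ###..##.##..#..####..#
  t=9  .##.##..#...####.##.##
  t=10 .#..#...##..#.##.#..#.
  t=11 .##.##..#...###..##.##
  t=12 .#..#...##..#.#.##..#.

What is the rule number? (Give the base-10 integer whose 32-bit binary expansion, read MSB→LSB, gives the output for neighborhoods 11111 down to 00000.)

1912147955

  nb #####: next=.  (t=1,i=15, bit31=0)
  nb ####.: next=#  (t=0,i=13, bit30=1)
  nb ###.#: next=#  (t=1,i=3, bit29=1)
  nb ###..: next=#  (t=0,i=14, bit28=1)
  nb ##.##: next=.  (t=1,i=4, bit27=0)
  nb ##.#.: next=.  (t=2,i=4, bit26=0)
  nb ##..#: next=.  (t=0,i=9, bit25=0)
  nb ##...: next=#  (t=0,i=15, bit24=1)
  nb #.###: next=#  (t=1,i=0, bit23=1)
  nb #.##.: next=#  (t=0,i=7, bit22=1)
  nb #.#.#: next=#  (t=2,i=0, bit21=1)
  nb #.#..: next=#  (t=3,i=19, bit20=1)
  nb #..##: next=#  (t=0,i=10, bit19=1)
  nb #..#.: next=.  (t=2,i=12, bit18=0)
  nb #...#: next=.  (t=3,i=11, bit17=0)
  nb #....: next=#  (t=0,i=2, bit16=1)
  nb .####: next=.  (t=0,i=12, bit15=0)
  nb .###.: next=.  (t=1,i=6, bit14=0)
  nb .##.#: next=.  (t=1,i=11, bit13=0)
  nb .##..: next=.  (t=0,i=8, bit12=0)
  nb .#.##: next=#  (t=0,i=6, bit11=1)
  nb .#.#.: next=#  (t=2,i=6, bit10=1)
  nb .#..#: next=#  (t=3,i=20, bit9=1)
  nb .#...: next=#  (t=0,i=1, bit8=1)
  nb ..###: next=#  (t=0,i=11, bit7=1)
  nb ..##.: next=#  (t=1,i=10, bit6=1)
  nb ..#.#: next=#  (t=0,i=5, bit5=1)
  nb ..#..: next=#  (t=0,i=0, bit4=1)
  nb ...##: next=.  (t=2,i=18, bit3=0)
  nb ...#.: next=.  (t=0,i=4, bit2=0)
  nb ....#: next=#  (t=0,i=3, bit1=1)
  nb .....: next=#  (t=0,i=17, bit0=1)
  bits 01110001111110010000111111110011 = 1912147955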